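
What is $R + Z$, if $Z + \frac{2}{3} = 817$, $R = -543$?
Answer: $\frac{820}{3} \approx 273.33$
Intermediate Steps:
$Z = \frac{2449}{3}$ ($Z = - \frac{2}{3} + 817 = \frac{2449}{3} \approx 816.33$)
$R + Z = -543 + \frac{2449}{3} = \frac{820}{3}$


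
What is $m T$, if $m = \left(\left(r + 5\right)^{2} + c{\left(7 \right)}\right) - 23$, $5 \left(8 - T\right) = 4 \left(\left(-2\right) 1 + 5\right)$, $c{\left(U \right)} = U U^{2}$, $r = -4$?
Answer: $\frac{8988}{5} \approx 1797.6$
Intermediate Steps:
$c{\left(U \right)} = U^{3}$
$T = \frac{28}{5}$ ($T = 8 - \frac{4 \left(\left(-2\right) 1 + 5\right)}{5} = 8 - \frac{4 \left(-2 + 5\right)}{5} = 8 - \frac{4 \cdot 3}{5} = 8 - \frac{12}{5} = \frac{28}{5} \approx 5.6$)
$m = 321$ ($m = \left(\left(-4 + 5\right)^{2} + 7^{3}\right) - 23 = \left(1^{2} + 343\right) - 23 = \left(1 + 343\right) - 23 = 344 - 23 = 321$)
$m T = 321 \cdot \frac{28}{5} = \frac{8988}{5}$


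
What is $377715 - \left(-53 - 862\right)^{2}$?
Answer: $-459510$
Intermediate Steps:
$377715 - \left(-53 - 862\right)^{2} = 377715 - \left(-915\right)^{2} = 377715 - 837225 = -459510$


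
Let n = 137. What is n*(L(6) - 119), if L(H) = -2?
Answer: -16577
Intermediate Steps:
n*(L(6) - 119) = 137*(-2 - 119) = 137*(-121) = -16577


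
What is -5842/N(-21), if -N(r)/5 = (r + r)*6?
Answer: -2921/630 ≈ -4.6365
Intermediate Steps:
N(r) = -60*r (N(r) = -5*(r + r)*6 = -5*2*r*6 = -60*r)
-5842/N(-21) = -5842/((-60*(-21))) = -5842/1260 = -5842*1/1260 = -2921/630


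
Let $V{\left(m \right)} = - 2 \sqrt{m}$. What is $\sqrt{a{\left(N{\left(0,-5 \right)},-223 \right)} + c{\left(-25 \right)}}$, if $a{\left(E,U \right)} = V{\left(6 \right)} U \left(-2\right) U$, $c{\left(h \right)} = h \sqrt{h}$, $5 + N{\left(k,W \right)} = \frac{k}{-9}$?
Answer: $\sqrt{- 125 i + 198916 \sqrt{6}} \approx 698.03 - 0.09 i$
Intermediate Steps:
$N{\left(k,W \right)} = -5 - \frac{k}{9}$ ($N{\left(k,W \right)} = -5 + \frac{k}{-9} = -5 + k \left(- \frac{1}{9}\right) = -5 - \frac{k}{9}$)
$c{\left(h \right)} = h^{\frac{3}{2}}$
$a{\left(E,U \right)} = 4 \sqrt{6} U^{2}$ ($a{\left(E,U \right)} = - 2 \sqrt{6} U \left(-2\right) U = - 2 U \sqrt{6} \left(-2\right) U = 4 U \sqrt{6} U = 4 \sqrt{6} U^{2}$)
$\sqrt{a{\left(N{\left(0,-5 \right)},-223 \right)} + c{\left(-25 \right)}} = \sqrt{4 \sqrt{6} \left(-223\right)^{2} + \left(-25\right)^{\frac{3}{2}}} = \sqrt{4 \sqrt{6} \cdot 49729 - 125 i} = \sqrt{198916 \sqrt{6} - 125 i} = \sqrt{- 125 i + 198916 \sqrt{6}}$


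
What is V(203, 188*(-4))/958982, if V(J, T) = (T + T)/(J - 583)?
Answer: 188/45551645 ≈ 4.1272e-6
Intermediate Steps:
V(J, T) = 2*T/(-583 + J) (V(J, T) = (2*T)/(-583 + J) = 2*T/(-583 + J))
V(203, 188*(-4))/958982 = (2*(188*(-4))/(-583 + 203))/958982 = (2*(-752)/(-380))*(1/958982) = (2*(-752)*(-1/380))*(1/958982) = (376/95)*(1/958982) = 188/45551645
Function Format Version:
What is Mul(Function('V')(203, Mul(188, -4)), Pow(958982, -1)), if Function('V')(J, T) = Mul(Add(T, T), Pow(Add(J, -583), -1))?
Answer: Rational(188, 45551645) ≈ 4.1272e-6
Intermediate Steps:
Function('V')(J, T) = Mul(2, T, Pow(Add(-583, J), -1)) (Function('V')(J, T) = Mul(Mul(2, T), Pow(Add(-583, J), -1)) = Mul(2, T, Pow(Add(-583, J), -1)))
Mul(Function('V')(203, Mul(188, -4)), Pow(958982, -1)) = Mul(Mul(2, Mul(188, -4), Pow(Add(-583, 203), -1)), Pow(958982, -1)) = Mul(Mul(2, -752, Pow(-380, -1)), Rational(1, 958982)) = Mul(Mul(2, -752, Rational(-1, 380)), Rational(1, 958982)) = Mul(Rational(376, 95), Rational(1, 958982)) = Rational(188, 45551645)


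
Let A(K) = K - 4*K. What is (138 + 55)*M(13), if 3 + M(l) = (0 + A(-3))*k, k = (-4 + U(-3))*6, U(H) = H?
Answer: -73533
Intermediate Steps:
k = -42 (k = (-4 - 3)*6 = -7*6 = -42)
A(K) = -3*K
M(l) = -381 (M(l) = -3 + (0 - 3*(-3))*(-42) = -3 + (0 + 9)*(-42) = -3 + 9*(-42) = -3 - 378 = -381)
(138 + 55)*M(13) = (138 + 55)*(-381) = 193*(-381) = -73533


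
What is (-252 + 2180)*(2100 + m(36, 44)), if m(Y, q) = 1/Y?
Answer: 36439682/9 ≈ 4.0489e+6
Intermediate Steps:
(-252 + 2180)*(2100 + m(36, 44)) = (-252 + 2180)*(2100 + 1/36) = 1928*(2100 + 1/36) = 1928*(75601/36) = 36439682/9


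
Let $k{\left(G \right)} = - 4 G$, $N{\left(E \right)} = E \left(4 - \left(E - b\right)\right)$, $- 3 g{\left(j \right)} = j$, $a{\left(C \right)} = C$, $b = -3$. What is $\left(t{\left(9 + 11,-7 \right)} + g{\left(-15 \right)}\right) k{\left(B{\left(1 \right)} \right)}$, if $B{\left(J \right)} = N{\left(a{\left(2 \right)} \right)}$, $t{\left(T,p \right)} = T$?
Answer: $200$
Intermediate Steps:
$g{\left(j \right)} = - \frac{j}{3}$
$N{\left(E \right)} = E \left(1 - E\right)$ ($N{\left(E \right)} = E \left(4 - \left(3 + E\right)\right) = E \left(1 - E\right)$)
$B{\left(J \right)} = -2$ ($B{\left(J \right)} = 2 \left(1 - 2\right) = 2 \left(-1\right) = -2$)
$\left(t{\left(9 + 11,-7 \right)} + g{\left(-15 \right)}\right) k{\left(B{\left(1 \right)} \right)} = \left(\left(9 + 11\right) - -5\right) \left(\left(-4\right) \left(-2\right)\right) = \left(20 + 5\right) 8 = 25 \cdot 8 = 200$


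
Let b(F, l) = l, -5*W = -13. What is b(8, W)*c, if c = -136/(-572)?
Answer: 34/55 ≈ 0.61818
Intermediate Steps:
W = 13/5 (W = -1/5*(-13) = 13/5 ≈ 2.6000)
c = 34/143 (c = -136*(-1/572) = 34/143 ≈ 0.23776)
b(8, W)*c = (13/5)*(34/143) = 34/55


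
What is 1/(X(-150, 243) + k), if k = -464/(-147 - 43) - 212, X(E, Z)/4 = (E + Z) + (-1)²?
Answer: 95/15812 ≈ 0.0060081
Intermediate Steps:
X(E, Z) = 4 + 4*E + 4*Z (X(E, Z) = 4*((E + Z) + (-1)²) = 4*((E + Z) + 1) = 4*(1 + E + Z) = 4 + 4*E + 4*Z)
k = -19908/95 (k = -464/(-190) - 212 = -464*(-1/190) - 212 = 232/95 - 212 = -19908/95 ≈ -209.56)
1/(X(-150, 243) + k) = 1/((4 + 4*(-150) + 4*243) - 19908/95) = 1/((4 - 600 + 972) - 19908/95) = 1/(376 - 19908/95) = 1/(15812/95) = 95/15812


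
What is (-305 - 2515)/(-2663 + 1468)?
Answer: 564/239 ≈ 2.3598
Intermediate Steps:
(-305 - 2515)/(-2663 + 1468) = -2820/(-1195) = -2820*(-1/1195) = 564/239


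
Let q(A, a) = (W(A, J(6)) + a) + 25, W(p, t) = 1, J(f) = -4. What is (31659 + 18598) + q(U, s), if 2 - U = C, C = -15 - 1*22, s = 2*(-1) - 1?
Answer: 50280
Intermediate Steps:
s = -3 (s = -2 - 1 = -3)
C = -37 (C = -15 - 22 = -37)
U = 39 (U = 2 - 1*(-37) = 2 + 37 = 39)
q(A, a) = 26 + a (q(A, a) = (1 + a) + 25 = 26 + a)
(31659 + 18598) + q(U, s) = (31659 + 18598) + (26 - 3) = 50257 + 23 = 50280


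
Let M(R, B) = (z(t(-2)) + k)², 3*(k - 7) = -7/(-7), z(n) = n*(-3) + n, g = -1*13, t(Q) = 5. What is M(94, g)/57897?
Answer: 64/521073 ≈ 0.00012282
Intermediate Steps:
g = -13
z(n) = -2*n (z(n) = -3*n + n = -2*n)
k = 22/3 (k = 7 + (-7/(-7))/3 = 7 + (-7*(-⅐))/3 = 7 + (⅓)*1 = 7 + ⅓ = 22/3 ≈ 7.3333)
M(R, B) = 64/9 (M(R, B) = (-2*5 + 22/3)² = (-10 + 22/3)² = (-8/3)² = 64/9)
M(94, g)/57897 = (64/9)/57897 = (64/9)*(1/57897) = 64/521073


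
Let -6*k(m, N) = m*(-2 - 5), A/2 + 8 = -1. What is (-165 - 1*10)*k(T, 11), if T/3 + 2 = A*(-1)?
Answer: -9800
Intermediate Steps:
A = -18 (A = -16 + 2*(-1) = -16 - 2 = -18)
T = 48 (T = -6 + 3*(-18*(-1)) = -6 + 3*18 = -6 + 54 = 48)
k(m, N) = 7*m/6 (k(m, N) = -m*(-2 - 5)/6 = -m*(-7)/6 = -(-7)*m/6 = 7*m/6)
(-165 - 1*10)*k(T, 11) = (-165 - 1*10)*((7/6)*48) = (-165 - 10)*56 = -175*56 = -9800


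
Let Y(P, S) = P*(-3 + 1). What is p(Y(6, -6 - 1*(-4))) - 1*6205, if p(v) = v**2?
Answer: -6061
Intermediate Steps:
Y(P, S) = -2*P (Y(P, S) = P*(-2) = -2*P)
p(Y(6, -6 - 1*(-4))) - 1*6205 = (-2*6)**2 - 1*6205 = (-12)**2 - 6205 = 144 - 6205 = -6061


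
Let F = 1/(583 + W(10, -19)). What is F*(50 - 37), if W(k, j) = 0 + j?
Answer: 13/564 ≈ 0.023050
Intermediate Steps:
W(k, j) = j
F = 1/564 (F = 1/(583 - 19) = 1/564 ≈ 0.0017731)
F*(50 - 37) = (50 - 37)/564 = (1/564)*13 = 13/564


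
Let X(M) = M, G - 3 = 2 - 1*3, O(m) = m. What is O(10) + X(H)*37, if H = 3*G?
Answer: 232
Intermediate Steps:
G = 2 (G = 3 + (2 - 1*3) = 3 + (2 - 3) = 3 - 1 = 2)
H = 6 (H = 3*2 = 6)
O(10) + X(H)*37 = 10 + 6*37 = 10 + 222 = 232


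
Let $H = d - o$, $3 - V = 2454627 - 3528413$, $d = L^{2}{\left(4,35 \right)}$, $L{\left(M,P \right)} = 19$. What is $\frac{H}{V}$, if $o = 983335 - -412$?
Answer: $- \frac{983386}{1073789} \approx -0.91581$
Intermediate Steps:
$o = 983747$ ($o = 983335 + 412 = 983747$)
$d = 361$ ($d = 19^{2} = 361$)
$V = 1073789$ ($V = 3 - \left(2454627 - 3528413\right) = 3 - -1073786 = 3 + 1073786 = 1073789$)
$H = -983386$ ($H = 361 - 983747 = -983386$)
$\frac{H}{V} = - \frac{983386}{1073789}$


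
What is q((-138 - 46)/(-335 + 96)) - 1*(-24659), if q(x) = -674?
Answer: 23985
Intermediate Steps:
q((-138 - 46)/(-335 + 96)) - 1*(-24659) = -674 - 1*(-24659) = -674 + 24659 = 23985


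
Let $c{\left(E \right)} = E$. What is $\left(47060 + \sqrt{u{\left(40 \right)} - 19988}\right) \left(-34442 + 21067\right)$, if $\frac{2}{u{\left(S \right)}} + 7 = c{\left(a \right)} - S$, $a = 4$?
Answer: $-629427500 - \frac{227375 i \sqrt{127882}}{43} \approx -6.2943 \cdot 10^{8} - 1.8909 \cdot 10^{6} i$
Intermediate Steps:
$u{\left(S \right)} = \frac{2}{-3 - S}$ ($u{\left(S \right)} = \frac{2}{-7 - \left(-4 + S\right)} = \frac{2}{-3 - S}$)
$\left(47060 + \sqrt{u{\left(40 \right)} - 19988}\right) \left(-34442 + 21067\right) = \left(47060 + \sqrt{- \frac{2}{3 + 40} - 19988}\right) \left(-34442 + 21067\right) = \left(47060 + \sqrt{- \frac{2}{43} - 19988}\right) \left(-13375\right) = \left(47060 + \sqrt{- \frac{859486}{43}}\right) \left(-13375\right) = \left(47060 + \frac{17 i \sqrt{127882}}{43}\right) \left(-13375\right) = -629427500 - \frac{227375 i \sqrt{127882}}{43}$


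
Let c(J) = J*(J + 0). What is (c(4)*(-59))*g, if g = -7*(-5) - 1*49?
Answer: 13216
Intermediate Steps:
g = -14 (g = 35 - 49 = -14)
c(J) = J**2 (c(J) = J*J = J**2)
(c(4)*(-59))*g = (4**2*(-59))*(-14) = (16*(-59))*(-14) = -944*(-14) = 13216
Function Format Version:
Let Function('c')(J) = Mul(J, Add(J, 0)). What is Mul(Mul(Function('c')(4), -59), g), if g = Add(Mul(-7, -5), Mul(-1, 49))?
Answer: 13216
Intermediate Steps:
g = -14 (g = Add(35, -49) = -14)
Function('c')(J) = Pow(J, 2) (Function('c')(J) = Mul(J, J) = Pow(J, 2))
Mul(Mul(Function('c')(4), -59), g) = Mul(Mul(Pow(4, 2), -59), -14) = Mul(Mul(16, -59), -14) = Mul(-944, -14) = 13216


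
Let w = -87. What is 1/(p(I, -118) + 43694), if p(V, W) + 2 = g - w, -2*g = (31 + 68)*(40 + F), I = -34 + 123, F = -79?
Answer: 2/91419 ≈ 2.1877e-5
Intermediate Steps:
I = 89
g = 3861/2 (g = -(31 + 68)*(40 - 79)/2 = -99*(-39)/2 = -½*(-3861) = 3861/2 ≈ 1930.5)
p(V, W) = 4031/2 (p(V, W) = -2 + (3861/2 - 1*(-87)) = -2 + (3861/2 + 87) = -2 + 4035/2 = 4031/2)
1/(p(I, -118) + 43694) = 1/(4031/2 + 43694) = 1/(91419/2) = 2/91419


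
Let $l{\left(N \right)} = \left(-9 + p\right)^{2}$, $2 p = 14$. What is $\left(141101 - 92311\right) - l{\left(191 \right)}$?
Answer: $48786$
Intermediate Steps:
$p = 7$ ($p = \frac{1}{2} \cdot 14 = 7$)
$l{\left(N \right)} = 4$ ($l{\left(N \right)} = \left(-9 + 7\right)^{2} = \left(-2\right)^{2} = 4$)
$\left(141101 - 92311\right) - l{\left(191 \right)} = \left(141101 - 92311\right) - 4 = 48790 - 4 = 48786$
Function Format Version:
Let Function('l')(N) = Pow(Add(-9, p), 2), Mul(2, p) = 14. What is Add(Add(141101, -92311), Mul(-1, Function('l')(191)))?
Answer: 48786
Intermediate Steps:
p = 7 (p = Mul(Rational(1, 2), 14) = 7)
Function('l')(N) = 4 (Function('l')(N) = Pow(Add(-9, 7), 2) = Pow(-2, 2) = 4)
Add(Add(141101, -92311), Mul(-1, Function('l')(191))) = Add(Add(141101, -92311), Mul(-1, 4)) = Add(48790, -4) = 48786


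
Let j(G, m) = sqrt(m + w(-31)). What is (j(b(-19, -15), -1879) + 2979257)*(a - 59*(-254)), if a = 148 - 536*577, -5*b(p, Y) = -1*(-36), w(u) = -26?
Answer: -876312695466 - 294138*I*sqrt(1905) ≈ -8.7631e+11 - 1.2838e+7*I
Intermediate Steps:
b(p, Y) = -36/5 (b(p, Y) = -(-1)*(-36)/5 = -1/5*36 = -36/5)
a = -309124 (a = 148 - 309272 = -309124)
j(G, m) = sqrt(-26 + m) (j(G, m) = sqrt(m - 26) = sqrt(-26 + m))
(j(b(-19, -15), -1879) + 2979257)*(a - 59*(-254)) = (sqrt(-26 - 1879) + 2979257)*(-309124 - 59*(-254)) = (sqrt(-1905) + 2979257)*(-309124 + 14986) = (I*sqrt(1905) + 2979257)*(-294138) = (2979257 + I*sqrt(1905))*(-294138) = -876312695466 - 294138*I*sqrt(1905)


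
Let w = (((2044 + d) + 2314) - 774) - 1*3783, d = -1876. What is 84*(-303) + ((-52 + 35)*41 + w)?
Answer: -28224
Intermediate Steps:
w = -2075 (w = (((2044 - 1876) + 2314) - 774) - 1*3783 = ((168 + 2314) - 774) - 3783 = (2482 - 774) - 3783 = 1708 - 3783 = -2075)
84*(-303) + ((-52 + 35)*41 + w) = 84*(-303) + ((-52 + 35)*41 - 2075) = -25452 + (-17*41 - 2075) = -25452 + (-697 - 2075) = -25452 - 2772 = -28224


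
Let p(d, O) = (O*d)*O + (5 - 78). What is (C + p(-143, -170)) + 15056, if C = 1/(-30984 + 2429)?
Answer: -117581408936/28555 ≈ -4.1177e+6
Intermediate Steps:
p(d, O) = -73 + d*O² (p(d, O) = d*O² - 73 = -73 + d*O²)
C = -1/28555 (C = 1/(-28555) = -1/28555 ≈ -3.5020e-5)
(C + p(-143, -170)) + 15056 = (-1/28555 + (-73 - 143*(-170)²)) + 15056 = (-1/28555 + (-73 - 143*28900)) + 15056 = (-1/28555 + (-73 - 4132700)) + 15056 = (-1/28555 - 4132773) + 15056 = -118011333016/28555 + 15056 = -117581408936/28555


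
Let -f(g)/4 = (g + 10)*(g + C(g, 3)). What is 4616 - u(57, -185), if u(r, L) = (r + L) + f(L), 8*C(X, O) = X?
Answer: 300863/2 ≈ 1.5043e+5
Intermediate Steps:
C(X, O) = X/8
f(g) = -9*g*(10 + g)/2 (f(g) = -4*(g + 10)*(g + g/8) = -4*(10 + g)*9*g/8 = -9*g*(10 + g)/2)
u(r, L) = L + r + 9*L*(-10 - L)/2 (u(r, L) = (r + L) + 9*L*(-10 - L)/2 = (L + r) + 9*L*(-10 - L)/2 = L + r + 9*L*(-10 - L)/2)
4616 - u(57, -185) = 4616 - (57 - 44*(-185) - 9/2*(-185)²) = 4616 - (57 + 8140 - 9/2*34225) = 4616 - (57 + 8140 - 308025/2) = 4616 - 1*(-291631/2) = 4616 + 291631/2 = 300863/2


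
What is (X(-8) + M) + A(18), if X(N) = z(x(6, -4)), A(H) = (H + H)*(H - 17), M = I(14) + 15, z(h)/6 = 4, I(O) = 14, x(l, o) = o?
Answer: 89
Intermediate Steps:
z(h) = 24 (z(h) = 6*4 = 24)
M = 29 (M = 14 + 15 = 29)
A(H) = 2*H*(-17 + H) (A(H) = (2*H)*(-17 + H) = 2*H*(-17 + H))
X(N) = 24
(X(-8) + M) + A(18) = (24 + 29) + 2*18*(-17 + 18) = 53 + 2*18*1 = 53 + 36 = 89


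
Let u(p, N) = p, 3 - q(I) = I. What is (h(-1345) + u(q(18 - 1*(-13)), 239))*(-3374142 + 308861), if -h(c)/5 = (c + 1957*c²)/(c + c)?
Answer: -20170719917342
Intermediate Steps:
q(I) = 3 - I
h(c) = -5*(c + 1957*c²)/(2*c) (h(c) = -5*(c + 1957*c²)/(c + c) = -5*(c + 1957*c²)/(2*c))
(h(-1345) + u(q(18 - 1*(-13)), 239))*(-3374142 + 308861) = ((-5/2 - 9785/2*(-1345)) + (3 - (18 - 1*(-13))))*(-3374142 + 308861) = ((-5/2 + 13160825/2) + (3 - (18 + 13)))*(-3065281) = (6580410 + (3 - 1*31))*(-3065281) = (6580410 + (3 - 31))*(-3065281) = (6580410 - 28)*(-3065281) = 6580382*(-3065281) = -20170719917342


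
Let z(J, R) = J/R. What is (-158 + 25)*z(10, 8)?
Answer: -665/4 ≈ -166.25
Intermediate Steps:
(-158 + 25)*z(10, 8) = (-158 + 25)*(10/8) = -1330/8 = -133*5/4 = -665/4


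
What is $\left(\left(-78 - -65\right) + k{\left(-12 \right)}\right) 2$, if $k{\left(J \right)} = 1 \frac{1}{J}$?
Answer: $- \frac{157}{6} \approx -26.167$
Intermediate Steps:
$k{\left(J \right)} = \frac{1}{J}$
$\left(\left(-78 - -65\right) + k{\left(-12 \right)}\right) 2 = \left(\left(-78 - -65\right) + \frac{1}{-12}\right) 2 = \left(\left(-78 + 65\right) - \frac{1}{12}\right) 2 = \left(-13 - \frac{1}{12}\right) 2 = \left(- \frac{157}{12}\right) 2 = - \frac{157}{6}$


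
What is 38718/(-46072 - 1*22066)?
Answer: -19359/34069 ≈ -0.56823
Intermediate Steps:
38718/(-46072 - 1*22066) = 38718/(-46072 - 22066) = 38718/(-68138) = 38718*(-1/68138) = -19359/34069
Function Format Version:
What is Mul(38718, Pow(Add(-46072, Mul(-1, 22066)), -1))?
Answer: Rational(-19359, 34069) ≈ -0.56823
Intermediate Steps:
Mul(38718, Pow(Add(-46072, Mul(-1, 22066)), -1)) = Mul(38718, Pow(Add(-46072, -22066), -1)) = Mul(38718, Pow(-68138, -1)) = Mul(38718, Rational(-1, 68138)) = Rational(-19359, 34069)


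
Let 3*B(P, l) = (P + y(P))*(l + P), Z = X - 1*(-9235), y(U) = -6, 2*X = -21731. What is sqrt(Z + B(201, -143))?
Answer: sqrt(8558)/2 ≈ 46.255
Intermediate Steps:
X = -21731/2 (X = (1/2)*(-21731) = -21731/2 ≈ -10866.)
Z = -3261/2 (Z = -21731/2 - 1*(-9235) = -21731/2 + 9235 = -3261/2 ≈ -1630.5)
B(P, l) = (-6 + P)*(P + l)/3 (B(P, l) = ((P - 6)*(l + P))/3 = ((-6 + P)*(P + l))/3 = (-6 + P)*(P + l)/3)
sqrt(Z + B(201, -143)) = sqrt(-3261/2 + (-2*201 - 2*(-143) + (1/3)*201**2 + (1/3)*201*(-143))) = sqrt(-3261/2 + (-402 + 286 + (1/3)*40401 - 9581)) = sqrt(-3261/2 + (-402 + 286 + 13467 - 9581)) = sqrt(-3261/2 + 3770) = sqrt(4279/2) = sqrt(8558)/2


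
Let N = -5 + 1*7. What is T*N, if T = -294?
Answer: -588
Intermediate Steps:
N = 2 (N = -5 + 7 = 2)
T*N = -294*2 = -588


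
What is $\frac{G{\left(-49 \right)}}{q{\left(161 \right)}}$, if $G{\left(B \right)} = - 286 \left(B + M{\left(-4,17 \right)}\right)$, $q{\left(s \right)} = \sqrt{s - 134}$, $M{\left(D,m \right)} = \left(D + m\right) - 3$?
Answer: $\frac{3718 \sqrt{3}}{3} \approx 2146.6$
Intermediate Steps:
$M{\left(D,m \right)} = -3 + D + m$
$q{\left(s \right)} = \sqrt{-134 + s}$
$G{\left(B \right)} = -2860 - 286 B$ ($G{\left(B \right)} = - 286 \left(B - -10\right) = - 286 \left(B + 10\right) = - 286 \left(10 + B\right) = -2860 - 286 B$)
$\frac{G{\left(-49 \right)}}{q{\left(161 \right)}} = \frac{-2860 - -14014}{\sqrt{-134 + 161}} = \frac{-2860 + 14014}{\sqrt{27}} = \frac{11154}{3 \sqrt{3}} = 11154 \frac{\sqrt{3}}{9} = \frac{3718 \sqrt{3}}{3}$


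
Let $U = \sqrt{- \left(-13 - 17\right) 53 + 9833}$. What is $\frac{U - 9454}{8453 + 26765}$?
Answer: $- \frac{4727}{17609} + \frac{\sqrt{11423}}{35218} \approx -0.26541$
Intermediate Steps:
$U = \sqrt{11423}$ ($U = \sqrt{- \left(-30\right) 53 + 9833} = \sqrt{\left(-1\right) \left(-1590\right) + 9833} = \sqrt{1590 + 9833} = \sqrt{11423} \approx 106.88$)
$\frac{U - 9454}{8453 + 26765} = \frac{\sqrt{11423} - 9454}{8453 + 26765} = \frac{-9454 + \sqrt{11423}}{35218} = \left(-9454 + \sqrt{11423}\right) \frac{1}{35218} = - \frac{4727}{17609} + \frac{\sqrt{11423}}{35218}$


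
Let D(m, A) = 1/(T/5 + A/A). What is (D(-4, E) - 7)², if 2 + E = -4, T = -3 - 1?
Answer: 4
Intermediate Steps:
T = -4
E = -6 (E = -2 - 4 = -6)
D(m, A) = 5 (D(m, A) = 1/(-4/5 + A/A) = 1/(-4*⅕ + 1) = 1/(-⅘ + 1) = 1/(⅕) = 5)
(D(-4, E) - 7)² = (5 - 7)² = (-2)² = 4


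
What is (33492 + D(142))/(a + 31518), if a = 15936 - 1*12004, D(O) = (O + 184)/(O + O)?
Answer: 4756027/5033900 ≈ 0.94480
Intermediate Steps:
D(O) = (184 + O)/(2*O) (D(O) = (184 + O)/((2*O)) = (184 + O)*(1/(2*O)) = (184 + O)/(2*O))
a = 3932 (a = 15936 - 12004 = 3932)
(33492 + D(142))/(a + 31518) = (33492 + (1/2)*(184 + 142)/142)/(3932 + 31518) = (33492 + (1/2)*(1/142)*326)/35450 = (33492 + 163/142)*(1/35450) = (4756027/142)*(1/35450) = 4756027/5033900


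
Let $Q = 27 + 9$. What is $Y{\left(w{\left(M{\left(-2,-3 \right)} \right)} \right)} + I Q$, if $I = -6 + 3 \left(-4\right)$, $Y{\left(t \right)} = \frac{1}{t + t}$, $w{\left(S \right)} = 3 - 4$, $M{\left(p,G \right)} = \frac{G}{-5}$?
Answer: $- \frac{1297}{2} \approx -648.5$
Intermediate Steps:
$M{\left(p,G \right)} = - \frac{G}{5}$ ($M{\left(p,G \right)} = G \left(- \frac{1}{5}\right) = - \frac{G}{5}$)
$w{\left(S \right)} = -1$ ($w{\left(S \right)} = 3 - 4 = -1$)
$Q = 36$
$Y{\left(t \right)} = \frac{1}{2 t}$
$I = -18$ ($I = -6 - 12 = -18$)
$Y{\left(w{\left(M{\left(-2,-3 \right)} \right)} \right)} + I Q = \frac{1}{2 \left(-1\right)} - 648 = \frac{1}{2} \left(-1\right) - 648 = - \frac{1}{2} - 648 = - \frac{1297}{2}$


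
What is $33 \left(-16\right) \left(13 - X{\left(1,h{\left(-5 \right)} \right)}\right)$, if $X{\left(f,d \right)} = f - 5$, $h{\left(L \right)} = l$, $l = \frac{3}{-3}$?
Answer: $-8976$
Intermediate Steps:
$l = -1$ ($l = 3 \left(- \frac{1}{3}\right) = -1$)
$h{\left(L \right)} = -1$
$X{\left(f,d \right)} = -5 + f$ ($X{\left(f,d \right)} = f - 5 = -5 + f$)
$33 \left(-16\right) \left(13 - X{\left(1,h{\left(-5 \right)} \right)}\right) = 33 \left(-16\right) \left(13 - \left(-5 + 1\right)\right) = - 528 \left(13 - -4\right) = - 528 \left(13 + 4\right) = \left(-528\right) 17 = -8976$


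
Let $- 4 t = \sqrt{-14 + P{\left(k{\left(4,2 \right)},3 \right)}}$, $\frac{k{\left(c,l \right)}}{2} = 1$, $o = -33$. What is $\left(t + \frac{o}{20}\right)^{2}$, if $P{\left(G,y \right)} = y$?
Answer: $\frac{407}{200} + \frac{33 i \sqrt{11}}{40} \approx 2.035 + 2.7362 i$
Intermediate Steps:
$k{\left(c,l \right)} = 2$ ($k{\left(c,l \right)} = 2 \cdot 1 = 2$)
$t = - \frac{i \sqrt{11}}{4}$ ($t = - \frac{\sqrt{-14 + 3}}{4} = - \frac{\sqrt{-11}}{4} = - \frac{i \sqrt{11}}{4} \approx - 0.82916 i$)
$\left(t + \frac{o}{20}\right)^{2} = \left(- \frac{i \sqrt{11}}{4} - \frac{33}{20}\right)^{2} = \left(- \frac{33}{20} - \frac{i \sqrt{11}}{4}\right)^{2}$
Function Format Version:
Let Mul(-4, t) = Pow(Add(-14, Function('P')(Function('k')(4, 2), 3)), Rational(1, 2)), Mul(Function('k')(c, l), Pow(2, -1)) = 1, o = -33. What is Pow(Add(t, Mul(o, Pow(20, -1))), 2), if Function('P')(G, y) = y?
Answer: Add(Rational(407, 200), Mul(Rational(33, 40), I, Pow(11, Rational(1, 2)))) ≈ Add(2.0350, Mul(2.7362, I))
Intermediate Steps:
Function('k')(c, l) = 2 (Function('k')(c, l) = Mul(2, 1) = 2)
t = Mul(Rational(-1, 4), I, Pow(11, Rational(1, 2))) (t = Mul(Rational(-1, 4), Pow(Add(-14, 3), Rational(1, 2))) = Mul(Rational(-1, 4), Pow(-11, Rational(1, 2))) = Mul(Rational(-1, 4), Mul(I, Pow(11, Rational(1, 2)))) = Mul(Rational(-1, 4), I, Pow(11, Rational(1, 2))) ≈ Mul(-0.82916, I))
Pow(Add(t, Mul(o, Pow(20, -1))), 2) = Pow(Add(Mul(Rational(-1, 4), I, Pow(11, Rational(1, 2))), Mul(-33, Pow(20, -1))), 2) = Pow(Add(Mul(Rational(-1, 4), I, Pow(11, Rational(1, 2))), Mul(-33, Rational(1, 20))), 2) = Pow(Add(Mul(Rational(-1, 4), I, Pow(11, Rational(1, 2))), Rational(-33, 20)), 2) = Pow(Add(Rational(-33, 20), Mul(Rational(-1, 4), I, Pow(11, Rational(1, 2)))), 2)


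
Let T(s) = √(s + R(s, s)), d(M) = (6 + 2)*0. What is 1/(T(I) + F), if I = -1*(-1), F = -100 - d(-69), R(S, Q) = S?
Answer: -50/4999 - √2/9998 ≈ -0.010143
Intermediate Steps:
d(M) = 0 (d(M) = 8*0 = 0)
F = -100 (F = -100 - 1*0 = -100 + 0 = -100)
I = 1
T(s) = √2*√s (T(s) = √(s + s) = √(2*s) = √2*√s)
1/(T(I) + F) = 1/(√2*√1 - 100) = 1/(√2*1 - 100) = 1/(√2 - 100) = 1/(-100 + √2)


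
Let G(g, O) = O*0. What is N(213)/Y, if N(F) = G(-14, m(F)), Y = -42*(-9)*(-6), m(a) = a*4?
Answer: 0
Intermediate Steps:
m(a) = 4*a
G(g, O) = 0
Y = -2268 (Y = 378*(-6) = -2268)
N(F) = 0
N(213)/Y = 0/(-2268) = 0*(-1/2268) = 0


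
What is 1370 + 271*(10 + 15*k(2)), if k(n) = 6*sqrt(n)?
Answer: 4080 + 24390*sqrt(2) ≈ 38573.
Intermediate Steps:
1370 + 271*(10 + 15*k(2)) = 1370 + 271*(10 + 15*(6*sqrt(2))) = 1370 + 271*(10 + 90*sqrt(2)) = 1370 + (2710 + 24390*sqrt(2)) = 4080 + 24390*sqrt(2)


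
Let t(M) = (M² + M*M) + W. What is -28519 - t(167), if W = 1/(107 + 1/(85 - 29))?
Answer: -505191977/5993 ≈ -84297.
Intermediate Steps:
W = 56/5993 (W = 1/(107 + 1/56) = 1/(5993/56) = 56/5993 ≈ 0.0093442)
t(M) = 56/5993 + 2*M² (t(M) = (M² + M*M) + 56/5993 = (M² + M²) + 56/5993 = 2*M² + 56/5993 = 56/5993 + 2*M²)
-28519 - t(167) = -28519 - (56/5993 + 2*167²) = -28519 - (56/5993 + 2*27889) = -28519 - (56/5993 + 55778) = -28519 - 1*334277610/5993 = -28519 - 334277610/5993 = -505191977/5993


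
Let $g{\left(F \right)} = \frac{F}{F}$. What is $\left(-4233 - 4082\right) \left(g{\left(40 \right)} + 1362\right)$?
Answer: $-11333345$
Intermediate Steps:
$g{\left(F \right)} = 1$
$\left(-4233 - 4082\right) \left(g{\left(40 \right)} + 1362\right) = \left(-4233 - 4082\right) \left(1 + 1362\right) = \left(-8315\right) 1363 = -11333345$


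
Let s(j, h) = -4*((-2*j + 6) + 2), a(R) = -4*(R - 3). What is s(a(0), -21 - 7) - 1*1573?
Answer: -1509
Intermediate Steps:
a(R) = 12 - 4*R (a(R) = -4*(-3 + R) = 12 - 4*R)
s(j, h) = -32 + 8*j (s(j, h) = -4*((6 - 2*j) + 2) = -4*(8 - 2*j) = -32 + 8*j)
s(a(0), -21 - 7) - 1*1573 = (-32 + 8*(12 - 4*0)) - 1*1573 = (-32 + 8*(12 + 0)) - 1573 = (-32 + 8*12) - 1573 = (-32 + 96) - 1573 = 64 - 1573 = -1509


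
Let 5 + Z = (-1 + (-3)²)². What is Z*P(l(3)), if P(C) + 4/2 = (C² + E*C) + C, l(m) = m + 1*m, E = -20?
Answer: -4720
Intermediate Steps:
Z = 59 (Z = -5 + (-1 + (-3)²)² = -5 + (-1 + 9)² = -5 + 8² = -5 + 64 = 59)
l(m) = 2*m (l(m) = m + m = 2*m)
P(C) = -2 + C² - 19*C (P(C) = -2 + ((C² - 20*C) + C) = -2 + (C² - 19*C) = -2 + C² - 19*C)
Z*P(l(3)) = 59*(-2 + (2*3)² - 38*3) = 59*(-2 + 6² - 19*6) = 59*(-2 + 36 - 114) = 59*(-80) = -4720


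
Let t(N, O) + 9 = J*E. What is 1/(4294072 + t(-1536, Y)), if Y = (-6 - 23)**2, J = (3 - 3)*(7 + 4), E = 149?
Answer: 1/4294063 ≈ 2.3288e-7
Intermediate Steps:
J = 0 (J = 0*11 = 0)
Y = 841 (Y = (-29)**2 = 841)
t(N, O) = -9 (t(N, O) = -9 + 0*149 = -9 + 0 = -9)
1/(4294072 + t(-1536, Y)) = 1/(4294072 - 9) = 1/4294063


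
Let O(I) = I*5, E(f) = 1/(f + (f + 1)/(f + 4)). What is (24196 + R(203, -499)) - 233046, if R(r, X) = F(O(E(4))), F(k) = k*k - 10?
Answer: -285927740/1369 ≈ -2.0886e+5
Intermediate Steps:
E(f) = 1/(f + (1 + f)/(4 + f))
O(I) = 5*I
F(k) = -10 + k² (F(k) = k² - 10 = -10 + k²)
R(r, X) = -12090/1369 (R(r, X) = -10 + (5*((4 + 4)/(1 + 4² + 5*4)))² = -10 + (5*(8/(1 + 16 + 20)))² = -10 + (5*(8/37))² = -10 + (40/37)² = -10 + 1600/1369 = -12090/1369)
(24196 + R(203, -499)) - 233046 = (24196 - 12090/1369) - 233046 = 33112234/1369 - 233046 = -285927740/1369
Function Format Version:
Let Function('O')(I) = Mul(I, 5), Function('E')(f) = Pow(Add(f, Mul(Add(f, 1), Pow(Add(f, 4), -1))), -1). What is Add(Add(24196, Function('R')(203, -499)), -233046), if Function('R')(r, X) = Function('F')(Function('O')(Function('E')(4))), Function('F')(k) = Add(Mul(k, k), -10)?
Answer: Rational(-285927740, 1369) ≈ -2.0886e+5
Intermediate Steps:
Function('E')(f) = Pow(Add(f, Mul(Pow(Add(4, f), -1), Add(1, f))), -1) (Function('E')(f) = Pow(Add(f, Mul(Add(1, f), Pow(Add(4, f), -1))), -1) = Pow(Add(f, Mul(Pow(Add(4, f), -1), Add(1, f))), -1))
Function('O')(I) = Mul(5, I)
Function('F')(k) = Add(-10, Pow(k, 2)) (Function('F')(k) = Add(Pow(k, 2), -10) = Add(-10, Pow(k, 2)))
Function('R')(r, X) = Rational(-12090, 1369) (Function('R')(r, X) = Add(-10, Pow(Mul(5, Mul(Pow(Add(1, Pow(4, 2), Mul(5, 4)), -1), Add(4, 4))), 2)) = Add(-10, Pow(Mul(5, Mul(Pow(Add(1, 16, 20), -1), 8)), 2)) = Add(-10, Pow(Mul(5, Mul(Pow(37, -1), 8)), 2)) = Add(-10, Pow(Mul(5, Mul(Rational(1, 37), 8)), 2)) = Add(-10, Pow(Mul(5, Rational(8, 37)), 2)) = Add(-10, Pow(Rational(40, 37), 2)) = Add(-10, Rational(1600, 1369)) = Rational(-12090, 1369))
Add(Add(24196, Function('R')(203, -499)), -233046) = Add(Add(24196, Rational(-12090, 1369)), -233046) = Add(Rational(33112234, 1369), -233046) = Rational(-285927740, 1369)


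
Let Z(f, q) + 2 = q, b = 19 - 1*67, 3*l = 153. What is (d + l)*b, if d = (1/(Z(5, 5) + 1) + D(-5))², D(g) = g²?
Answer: -33051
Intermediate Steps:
l = 51 (l = (⅓)*153 = 51)
b = -48 (b = 19 - 67 = -48)
Z(f, q) = -2 + q
d = 10201/16 (d = (1/((-2 + 5) + 1) + (-5)²)² = (1/(3 + 1) + 25)² = (1/4 + 25)² = (¼ + 25)² = (101/4)² = 10201/16 ≈ 637.56)
(d + l)*b = (10201/16 + 51)*(-48) = (11017/16)*(-48) = -33051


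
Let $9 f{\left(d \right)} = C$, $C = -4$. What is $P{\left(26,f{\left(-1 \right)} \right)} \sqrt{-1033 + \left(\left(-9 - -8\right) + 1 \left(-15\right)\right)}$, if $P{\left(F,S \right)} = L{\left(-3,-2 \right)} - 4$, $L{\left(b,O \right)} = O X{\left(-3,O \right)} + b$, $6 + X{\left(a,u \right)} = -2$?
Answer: $9 i \sqrt{1049} \approx 291.49 i$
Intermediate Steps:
$X{\left(a,u \right)} = -8$ ($X{\left(a,u \right)} = -6 - 2 = -8$)
$L{\left(b,O \right)} = b - 8 O$ ($L{\left(b,O \right)} = O \left(-8\right) + b = - 8 O + b = b - 8 O$)
$f{\left(d \right)} = - \frac{4}{9}$ ($f{\left(d \right)} = \frac{1}{9} \left(-4\right) = - \frac{4}{9}$)
$P{\left(F,S \right)} = 9$ ($P{\left(F,S \right)} = \left(-3 - -16\right) - 4 = \left(-3 + 16\right) - 4 = 13 - 4 = 9$)
$P{\left(26,f{\left(-1 \right)} \right)} \sqrt{-1033 + \left(\left(-9 - -8\right) + 1 \left(-15\right)\right)} = 9 \sqrt{-1033 + \left(\left(-9 - -8\right) + 1 \left(-15\right)\right)} = 9 \sqrt{-1033 + \left(\left(-9 + 8\right) - 15\right)} = 9 \sqrt{-1033 - 16} = 9 \sqrt{-1049} = 9 i \sqrt{1049}$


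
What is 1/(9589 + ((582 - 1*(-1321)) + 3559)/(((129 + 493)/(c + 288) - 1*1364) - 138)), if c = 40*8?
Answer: 456297/4373771485 ≈ 0.00010433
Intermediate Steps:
c = 320
1/(9589 + ((582 - 1*(-1321)) + 3559)/(((129 + 493)/(c + 288) - 1*1364) - 138)) = 1/(9589 + ((582 - 1*(-1321)) + 3559)/(((129 + 493)/(320 + 288) - 1*1364) - 138)) = 1/(9589 + ((582 + 1321) + 3559)/((622/608 - 1364) - 138)) = 1/(9589 + (1903 + 3559)/((622*(1/608) - 1364) - 138)) = 1/(9589 + 5462/((311/304 - 1364) - 138)) = 1/(9589 + 5462/(-414345/304 - 138)) = 1/(9589 + 5462/(-456297/304)) = 1/(9589 + 5462*(-304/456297)) = 1/(9589 - 1660448/456297) = 1/(4373771485/456297) = 456297/4373771485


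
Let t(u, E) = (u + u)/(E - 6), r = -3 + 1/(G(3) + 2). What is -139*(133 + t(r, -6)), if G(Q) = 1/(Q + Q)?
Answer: -482191/26 ≈ -18546.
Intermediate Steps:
G(Q) = 1/(2*Q)
r = -33/13 (r = -3 + 1/((½)/3 + 2) = -3 + 1/((½)*(⅓) + 2) = -3 + 1/(⅙ + 2) = -3 + 1/(13/6) = -3 + 6/13 = -33/13 ≈ -2.5385)
t(u, E) = 2*u/(-6 + E) (t(u, E) = (2*u)/(-6 + E) = 2*u/(-6 + E))
-139*(133 + t(r, -6)) = -139*(133 + 2*(-33/13)/(-6 - 6)) = -139*(133 + 2*(-33/13)/(-12)) = -139*(133 + 2*(-33/13)*(-1/12)) = -139*(133 + 11/26) = -139*3469/26 = -482191/26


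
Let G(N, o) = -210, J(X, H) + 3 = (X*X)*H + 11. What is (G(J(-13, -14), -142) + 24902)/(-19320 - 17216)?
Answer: -6173/9134 ≈ -0.67583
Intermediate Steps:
J(X, H) = 8 + H*X² (J(X, H) = -3 + ((X*X)*H + 11) = -3 + (X²*H + 11) = -3 + (H*X² + 11) = -3 + (11 + H*X²) = 8 + H*X²)
(G(J(-13, -14), -142) + 24902)/(-19320 - 17216) = (-210 + 24902)/(-19320 - 17216) = 24692/(-36536) = 24692*(-1/36536) = -6173/9134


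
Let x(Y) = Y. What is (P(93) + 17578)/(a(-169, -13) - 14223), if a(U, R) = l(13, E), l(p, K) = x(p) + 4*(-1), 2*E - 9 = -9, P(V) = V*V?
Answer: -26227/14214 ≈ -1.8452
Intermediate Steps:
P(V) = V²
E = 0 (E = 9/2 + (½)*(-9) = 9/2 - 9/2 = 0)
l(p, K) = -4 + p (l(p, K) = p + 4*(-1) = p - 4 = -4 + p)
a(U, R) = 9 (a(U, R) = -4 + 13 = 9)
(P(93) + 17578)/(a(-169, -13) - 14223) = (93² + 17578)/(9 - 14223) = (8649 + 17578)/(-14214) = 26227*(-1/14214) = -26227/14214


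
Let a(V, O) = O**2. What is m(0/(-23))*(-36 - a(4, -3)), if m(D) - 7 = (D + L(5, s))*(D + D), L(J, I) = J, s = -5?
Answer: -315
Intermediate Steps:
m(D) = 7 + 2*D*(5 + D) (m(D) = 7 + (D + 5)*(D + D) = 7 + (5 + D)*(2*D) = 7 + 2*D*(5 + D))
m(0/(-23))*(-36 - a(4, -3)) = (7 + 2*(0/(-23))**2 + 10*(0/(-23)))*(-36 - 1*(-3)**2) = (7 + 2*(0*(-1/23))**2 + 10*(0*(-1/23)))*(-36 - 1*9) = (7 + 2*0**2 + 10*0)*(-36 - 9) = (7 + 2*0 + 0)*(-45) = (7 + 0 + 0)*(-45) = 7*(-45) = -315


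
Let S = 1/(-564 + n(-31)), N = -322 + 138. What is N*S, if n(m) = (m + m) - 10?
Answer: 46/159 ≈ 0.28931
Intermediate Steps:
n(m) = -10 + 2*m (n(m) = 2*m - 10 = -10 + 2*m)
N = -184
S = -1/636 (S = 1/(-564 + (-10 + 2*(-31))) = 1/(-564 + (-10 - 62)) = 1/(-564 - 72) = 1/(-636) = -1/636 ≈ -0.0015723)
N*S = -184*(-1/636) = 46/159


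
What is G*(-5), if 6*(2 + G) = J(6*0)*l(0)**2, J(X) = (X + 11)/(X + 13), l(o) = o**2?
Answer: 10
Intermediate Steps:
J(X) = (11 + X)/(13 + X)
G = -2 (G = -2 + (((11 + 6*0)/(13 + 6*0))*(0**2)**2)/6 = -2 + (((11 + 0)/(13 + 0))*0**2)/6 = -2 + ((11/13)*0)/6 = -2 + (1/6)*0 = -2 + 0 = -2)
G*(-5) = -2*(-5) = 10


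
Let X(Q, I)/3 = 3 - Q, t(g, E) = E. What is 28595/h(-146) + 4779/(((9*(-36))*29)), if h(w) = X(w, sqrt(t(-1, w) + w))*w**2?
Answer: -69856231/138159654 ≈ -0.50562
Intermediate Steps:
X(Q, I) = 9 - 3*Q (X(Q, I) = 3*(3 - Q) = 9 - 3*Q)
h(w) = w**2*(9 - 3*w) (h(w) = (9 - 3*w)*w**2 = w**2*(9 - 3*w))
28595/h(-146) + 4779/(((9*(-36))*29)) = 28595/((3*(-146)**2*(3 - 1*(-146)))) + 4779/(((9*(-36))*29)) = 28595/((3*21316*(3 + 146))) + 4779/((-324*29)) = 28595/((3*21316*149)) + 4779/(-9396) = 28595/9528252 + 4779*(-1/9396) = 28595*(1/9528252) - 59/116 = 28595/9528252 - 59/116 = -69856231/138159654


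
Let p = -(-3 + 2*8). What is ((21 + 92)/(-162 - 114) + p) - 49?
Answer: -17225/276 ≈ -62.409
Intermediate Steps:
p = -13 (p = -(-3 + 16) = -1*13 = -13)
((21 + 92)/(-162 - 114) + p) - 49 = ((21 + 92)/(-162 - 114) - 13) - 49 = (113/(-276) - 13) - 49 = (113*(-1/276) - 13) - 49 = (-113/276 - 13) - 49 = -3701/276 - 49 = -17225/276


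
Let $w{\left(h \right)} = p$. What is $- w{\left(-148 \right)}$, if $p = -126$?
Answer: $126$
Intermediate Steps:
$w{\left(h \right)} = -126$
$- w{\left(-148 \right)} = \left(-1\right) \left(-126\right) = 126$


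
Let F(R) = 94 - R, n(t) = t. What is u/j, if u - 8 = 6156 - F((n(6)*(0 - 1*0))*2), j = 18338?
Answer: 3035/9169 ≈ 0.33101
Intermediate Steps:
u = 6070 (u = 8 + (6156 - (94 - 6*(0 - 1*0)*2)) = 8 + (6156 - (94 - 6*(0 + 0)*2)) = 8 + (6156 - (94 - 6*0*2)) = 8 + (6156 - (94 - 0*2)) = 8 + (6156 - (94 - 1*0)) = 8 + (6156 - (94 + 0)) = 8 + (6156 - 1*94) = 8 + (6156 - 94) = 8 + 6062 = 6070)
u/j = 6070/18338 = 6070*(1/18338) = 3035/9169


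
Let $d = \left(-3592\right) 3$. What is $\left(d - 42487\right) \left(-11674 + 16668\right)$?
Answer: $-265995422$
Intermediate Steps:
$d = -10776$
$\left(d - 42487\right) \left(-11674 + 16668\right) = \left(-10776 - 42487\right) \left(-11674 + 16668\right) = \left(-53263\right) 4994 = -265995422$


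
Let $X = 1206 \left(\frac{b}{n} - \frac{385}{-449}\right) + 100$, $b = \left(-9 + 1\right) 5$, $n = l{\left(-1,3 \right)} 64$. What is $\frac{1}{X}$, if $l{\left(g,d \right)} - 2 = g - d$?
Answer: $\frac{3592}{5427415} \approx 0.00066182$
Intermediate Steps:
$l{\left(g,d \right)} = 2 + g - d$ ($l{\left(g,d \right)} = 2 - \left(d - g\right) = 2 + g - d$)
$n = -128$ ($n = \left(2 - 1 - 3\right) 64 = \left(-2\right) 64 = -128$)
$b = -40$ ($b = \left(-8\right) 5 = -40$)
$X = \frac{5427415}{3592}$ ($X = 1206 \left(- \frac{40}{-128} - \frac{385}{-449}\right) + 100 = 1206 \left(\left(-40\right) \left(- \frac{1}{128}\right) - - \frac{385}{449}\right) + 100 = 1206 \left(\frac{5}{16} + \frac{385}{449}\right) + 100 = 1206 \cdot \frac{8405}{7184} + 100 = \frac{5068215}{3592} + 100 = \frac{5427415}{3592} \approx 1511.0$)
$\frac{1}{X} = \frac{1}{\frac{5427415}{3592}} = \frac{3592}{5427415}$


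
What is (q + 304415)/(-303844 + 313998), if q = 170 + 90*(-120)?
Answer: 293785/10154 ≈ 28.933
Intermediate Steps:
q = -10630 (q = 170 - 10800 = -10630)
(q + 304415)/(-303844 + 313998) = (-10630 + 304415)/(-303844 + 313998) = 293785/10154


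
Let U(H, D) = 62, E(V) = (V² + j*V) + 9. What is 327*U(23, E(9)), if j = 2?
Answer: 20274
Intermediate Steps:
E(V) = 9 + V² + 2*V (E(V) = (V² + 2*V) + 9 = 9 + V² + 2*V)
327*U(23, E(9)) = 327*62 = 20274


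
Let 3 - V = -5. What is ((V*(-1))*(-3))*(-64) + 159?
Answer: -1377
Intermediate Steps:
V = 8 (V = 3 - 1*(-5) = 3 + 5 = 8)
((V*(-1))*(-3))*(-64) + 159 = ((8*(-1))*(-3))*(-64) + 159 = -8*(-3)*(-64) + 159 = 24*(-64) + 159 = -1536 + 159 = -1377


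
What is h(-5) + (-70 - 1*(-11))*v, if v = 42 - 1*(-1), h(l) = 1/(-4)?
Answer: -10149/4 ≈ -2537.3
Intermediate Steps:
h(l) = -¼
v = 43 (v = 42 + 1 = 43)
h(-5) + (-70 - 1*(-11))*v = -¼ + (-70 - 1*(-11))*43 = -¼ + (-70 + 11)*43 = -¼ - 59*43 = -¼ - 2537 = -10149/4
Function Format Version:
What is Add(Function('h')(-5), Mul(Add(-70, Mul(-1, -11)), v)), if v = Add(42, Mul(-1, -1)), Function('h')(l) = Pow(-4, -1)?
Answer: Rational(-10149, 4) ≈ -2537.3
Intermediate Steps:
Function('h')(l) = Rational(-1, 4)
v = 43 (v = Add(42, 1) = 43)
Add(Function('h')(-5), Mul(Add(-70, Mul(-1, -11)), v)) = Add(Rational(-1, 4), Mul(Add(-70, Mul(-1, -11)), 43)) = Add(Rational(-1, 4), Mul(Add(-70, 11), 43)) = Add(Rational(-1, 4), Mul(-59, 43)) = Add(Rational(-1, 4), -2537) = Rational(-10149, 4)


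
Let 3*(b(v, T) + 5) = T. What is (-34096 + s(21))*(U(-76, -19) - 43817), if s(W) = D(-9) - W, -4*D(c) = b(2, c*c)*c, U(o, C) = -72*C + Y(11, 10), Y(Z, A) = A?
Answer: 2891581265/2 ≈ 1.4458e+9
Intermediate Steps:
b(v, T) = -5 + T/3
U(o, C) = 10 - 72*C (U(o, C) = -72*C + 10 = 10 - 72*C)
D(c) = -c*(-5 + c²/3)/4 (D(c) = -(-5 + (c*c)/3)*c/4 = -(-5 + c²/3)*c/4 = -c*(-5 + c²/3)/4)
s(W) = 99/2 - W (s(W) = (1/12)*(-9)*(15 - 1*(-9)²) - W = (1/12)*(-9)*(15 - 1*81) - W = (1/12)*(-9)*(15 - 81) - W = (1/12)*(-9)*(-66) - W = 99/2 - W)
(-34096 + s(21))*(U(-76, -19) - 43817) = (-34096 + (99/2 - 1*21))*((10 - 72*(-19)) - 43817) = (-34096 + (99/2 - 21))*((10 + 1368) - 43817) = (-34096 + 57/2)*(1378 - 43817) = -68135/2*(-42439) = 2891581265/2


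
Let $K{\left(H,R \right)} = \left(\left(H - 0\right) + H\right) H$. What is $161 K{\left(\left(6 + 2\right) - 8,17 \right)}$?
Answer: $0$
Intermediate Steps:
$K{\left(H,R \right)} = 2 H^{2}$ ($K{\left(H,R \right)} = \left(\left(H + 0\right) + H\right) H = \left(H + H\right) H = 2 H H = 2 H^{2}$)
$161 K{\left(\left(6 + 2\right) - 8,17 \right)} = 161 \cdot 2 \left(\left(6 + 2\right) - 8\right)^{2} = 161 \cdot 2 \left(8 - 8\right)^{2} = 161 \cdot 2 \cdot 0^{2} = 161 \cdot 2 \cdot 0 = 161 \cdot 0 = 0$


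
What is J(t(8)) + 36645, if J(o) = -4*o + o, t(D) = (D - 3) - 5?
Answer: 36645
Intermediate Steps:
t(D) = -8 + D (t(D) = (-3 + D) - 5 = -8 + D)
J(o) = -3*o
J(t(8)) + 36645 = -3*(-8 + 8) + 36645 = -3*0 + 36645 = 0 + 36645 = 36645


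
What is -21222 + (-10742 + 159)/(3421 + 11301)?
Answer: -312440867/14722 ≈ -21223.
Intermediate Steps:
-21222 + (-10742 + 159)/(3421 + 11301) = -21222 - 10583/14722 = -312440867/14722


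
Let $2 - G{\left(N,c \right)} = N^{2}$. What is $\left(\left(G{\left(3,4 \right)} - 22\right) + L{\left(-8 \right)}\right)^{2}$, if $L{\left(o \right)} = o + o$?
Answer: $2025$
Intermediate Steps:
$G{\left(N,c \right)} = 2 - N^{2}$
$L{\left(o \right)} = 2 o$
$\left(\left(G{\left(3,4 \right)} - 22\right) + L{\left(-8 \right)}\right)^{2} = \left(\left(\left(2 - 3^{2}\right) - 22\right) + 2 \left(-8\right)\right)^{2} = \left(\left(\left(2 - 9\right) - 22\right) - 16\right)^{2} = \left(\left(-7 - 22\right) - 16\right)^{2} = \left(-29 - 16\right)^{2} = \left(-45\right)^{2} = 2025$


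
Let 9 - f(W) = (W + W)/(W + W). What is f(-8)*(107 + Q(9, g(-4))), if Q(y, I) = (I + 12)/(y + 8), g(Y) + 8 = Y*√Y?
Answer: 14584/17 - 64*I/17 ≈ 857.88 - 3.7647*I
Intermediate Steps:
f(W) = 8 (f(W) = 9 - (W + W)/(W + W) = 9 - 2*W/(2*W) = 9 - 2*W*1/(2*W) = 9 - 1*1 = 9 - 1 = 8)
g(Y) = -8 + Y^(3/2) (g(Y) = -8 + Y*√Y = -8 + Y^(3/2))
Q(y, I) = (12 + I)/(8 + y)
f(-8)*(107 + Q(9, g(-4))) = 8*(107 + (12 + (-8 + (-4)^(3/2)))/(8 + 9)) = 8*(107 + (12 + (-8 - 8*I))/17) = 8*(107 + (4 - 8*I)/17) = 8*(107 + (4/17 - 8*I/17)) = 8*(1823/17 - 8*I/17) = 14584/17 - 64*I/17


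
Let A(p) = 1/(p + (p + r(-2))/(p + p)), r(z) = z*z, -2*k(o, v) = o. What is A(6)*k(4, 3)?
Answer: -12/41 ≈ -0.29268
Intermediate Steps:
k(o, v) = -o/2
r(z) = z²
A(p) = 1/(p + (4 + p)/(2*p)) (A(p) = 1/(p + (p + (-2)²)/(p + p)) = 1/(p + (p + 4)/((2*p))) = 1/(p + (4 + p)*(1/(2*p))) = 1/(p + (4 + p)/(2*p)))
A(6)*k(4, 3) = (2*6/(4 + 6 + 2*6²))*(-½*4) = (2*6/(4 + 6 + 2*36))*(-2) = (2*6/(4 + 6 + 72))*(-2) = (2*6/82)*(-2) = (2*6*(1/82))*(-2) = (6/41)*(-2) = -12/41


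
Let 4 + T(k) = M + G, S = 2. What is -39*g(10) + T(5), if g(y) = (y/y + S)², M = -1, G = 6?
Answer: -350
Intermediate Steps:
g(y) = 9 (g(y) = (y/y + 2)² = (1 + 2)² = 3² = 9)
T(k) = 1 (T(k) = -4 + (-1 + 6) = -4 + 5 = 1)
-39*g(10) + T(5) = -39*9 + 1 = -351 + 1 = -350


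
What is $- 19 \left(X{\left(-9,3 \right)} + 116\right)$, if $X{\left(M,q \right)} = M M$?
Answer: $-3743$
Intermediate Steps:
$X{\left(M,q \right)} = M^{2}$
$- 19 \left(X{\left(-9,3 \right)} + 116\right) = - 19 \left(\left(-9\right)^{2} + 116\right) = - 19 \left(81 + 116\right) = \left(-19\right) 197 = -3743$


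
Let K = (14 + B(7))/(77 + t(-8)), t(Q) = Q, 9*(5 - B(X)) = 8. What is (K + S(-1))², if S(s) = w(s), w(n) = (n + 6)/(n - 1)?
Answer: 7722841/1542564 ≈ 5.0065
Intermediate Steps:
B(X) = 37/9 (B(X) = 5 - ⅑*8 = 5 - 8/9 = 37/9)
w(n) = (6 + n)/(-1 + n)
K = 163/621 (K = (14 + 37/9)/(77 - 8) = (163/9)/69 = (163/9)*(1/69) = 163/621 ≈ 0.26248)
S(s) = (6 + s)/(-1 + s)
(K + S(-1))² = (163/621 + (6 - 1)/(-1 - 1))² = (163/621 + 5/(-2))² = (163/621 - ½*5)² = (163/621 - 5/2)² = (-2779/1242)² = 7722841/1542564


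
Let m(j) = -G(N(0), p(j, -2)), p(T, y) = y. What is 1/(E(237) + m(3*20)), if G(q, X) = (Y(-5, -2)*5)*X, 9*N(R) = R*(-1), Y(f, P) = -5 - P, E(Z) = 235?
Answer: 1/205 ≈ 0.0048781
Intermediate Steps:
N(R) = -R/9 (N(R) = (R*(-1))/9 = (-R)/9 = -R/9)
G(q, X) = -15*X (G(q, X) = ((-5 - 1*(-2))*5)*X = ((-5 + 2)*5)*X = (-3*5)*X = -15*X)
m(j) = -30 (m(j) = -(-15)*(-2) = -1*30 = -30)
1/(E(237) + m(3*20)) = 1/(235 - 30) = 1/205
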